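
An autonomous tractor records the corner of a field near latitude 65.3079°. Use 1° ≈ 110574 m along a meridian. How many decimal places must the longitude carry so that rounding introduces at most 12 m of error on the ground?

4 decimal places

At 65.3079° one degree of longitude covers 110574 × cos 65.3079° ≈ 110574 × 0.4177 ≈ 46191.4 m.
N decimal places → at most half a unit in the last place, 0.5 × 10⁻ᴺ° = 46191.4/2 × 10⁻ᴺ m.
Setting 23095.7 × 10⁻ᴺ ≤ 12 gives 10ᴺ ≥ 1925, i.e. N ≥ 3.28.
At 3 places the error can reach 23.1 m, but 4 places keeps it to 2.31 m.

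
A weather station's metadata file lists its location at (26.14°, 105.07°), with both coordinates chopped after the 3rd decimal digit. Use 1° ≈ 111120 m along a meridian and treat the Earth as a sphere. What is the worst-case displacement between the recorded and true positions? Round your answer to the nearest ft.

Truncating at 3 decimal places can drop up to a full unit in the last place, so each coordinate may be off by as much as 0.001°.
N–S: 0.001° × 111120 m/° = 111.12 m.
Longitude error → 0.001 × 111120 × cos 26.14° = 0.001 × 111120 × 0.8977 ≈ 99.7547 m.
Worst case both components are at the extreme and orthogonal: √(111.12² + 99.7547²) ≈ 149.327 m.
Converting: 149.327 m × 3.2808 ft/m ≈ 489.92 ft.

490 ft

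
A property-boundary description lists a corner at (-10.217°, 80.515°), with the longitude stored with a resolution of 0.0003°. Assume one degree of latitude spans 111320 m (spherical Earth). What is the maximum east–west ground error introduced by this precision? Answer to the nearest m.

With a 0.0003° grid the true value lies within half a step, ±0.0003°/2 = ±0.00015°, of the stored one.
At latitude 10.217° a degree of longitude spans 111320 m × cos 10.217° = 111320 × 0.9841 ≈ 109555 m.
So at most 0.00015° × 109555 ≈ 16.4332 m east–west.

16 m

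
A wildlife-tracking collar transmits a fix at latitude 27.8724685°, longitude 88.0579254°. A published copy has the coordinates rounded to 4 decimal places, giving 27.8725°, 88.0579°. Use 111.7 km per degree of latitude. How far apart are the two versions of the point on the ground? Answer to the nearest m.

The latitude changed by -0.0000315° and the longitude by +0.0000254°.
North–south shift: -0.0000315 × 111700 = -3.51855 m.
East–west at this latitude: 0.0000254° × 111700 × cos 27.8725° ≈ 0.0000254 × 98741.7 = 2.50804 m.
Hypotenuse of the two orthogonal shifts: √(3.51855² + 2.50804²) = 4.32093 m.

4 m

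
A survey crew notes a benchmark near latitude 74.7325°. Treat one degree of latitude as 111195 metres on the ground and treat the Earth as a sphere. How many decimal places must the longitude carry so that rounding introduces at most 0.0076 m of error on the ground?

7 decimal places

At 74.7325° one degree of longitude covers 111195 × cos 74.7325° ≈ 111195 × 0.2633 ≈ 29280.5 m.
Rounding to N decimal places gives at most 0.5 × 10⁻ᴺ degrees of error, i.e. 0.5 × 10⁻ᴺ × 29280.5 m.
Need 0.5 × 29280.5 × 10⁻ᴺ ≤ 0.0076 → 10⁻ᴺ ≤ 5.191e-07, so N ≥ 6.28.
N = 6 would give 0.0146 m (too coarse); N = 7 gives 0.00146 m ≤ 0.0076 m.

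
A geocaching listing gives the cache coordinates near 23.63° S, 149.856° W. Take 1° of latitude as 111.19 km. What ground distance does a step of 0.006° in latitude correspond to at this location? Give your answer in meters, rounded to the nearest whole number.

Along a meridian 0.006° is 0.006 × 111190 = 667.14 m.

667 meters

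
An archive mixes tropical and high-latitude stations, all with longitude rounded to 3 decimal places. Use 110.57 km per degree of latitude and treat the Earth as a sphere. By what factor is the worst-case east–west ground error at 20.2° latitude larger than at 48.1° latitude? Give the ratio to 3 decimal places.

1.405

Rounding to 3 decimal places leaves the longitude within ±0.0005° of the true value.
Error at 20.2° = 0.0005° × 110570 × cos 20.2° ≈ 55.285 × 0.9385 = 51.885 m.
Error at 48.1° = 0.0005° × 110570 × cos 48.1° ≈ 55.285 × 0.6678 = 36.921 m.
The ratio reduces to cos 20.2° / cos 48.1° = 0.9385/0.6678 ≈ 1.4053.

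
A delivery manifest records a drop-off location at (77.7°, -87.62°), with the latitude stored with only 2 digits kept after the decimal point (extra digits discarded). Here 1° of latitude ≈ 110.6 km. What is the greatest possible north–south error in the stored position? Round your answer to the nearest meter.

Truncating at 2 decimal places can drop up to a full unit in the last place, so the latitude may be off by as much as 0.01°.
Along the meridian that is 0.01° × 110600 m/° = 1106 m.

1106 meters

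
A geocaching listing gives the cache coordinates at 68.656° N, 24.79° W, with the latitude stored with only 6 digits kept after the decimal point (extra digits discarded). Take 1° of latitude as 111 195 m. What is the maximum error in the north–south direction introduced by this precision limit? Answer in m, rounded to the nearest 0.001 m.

0.111 m

Truncating at 6 decimal places can drop up to a full unit in the last place, so the latitude may be off by as much as 1e-06°.
North–south distance: 1e-06° × 111195 m/° = 0.111195 m.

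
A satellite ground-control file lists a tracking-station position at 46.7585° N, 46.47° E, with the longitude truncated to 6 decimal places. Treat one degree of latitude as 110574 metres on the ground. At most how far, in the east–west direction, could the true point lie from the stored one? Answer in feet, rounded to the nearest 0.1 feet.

0.2 feet

Truncating at 6 decimal places can drop up to a full unit in the last place, so the longitude may be off by as much as 1e-06°.
Parallels shrink by cos φ, so at 46.7585° a degree of longitude is 110574 × 0.6851 ≈ 75751.5 m.
So at most 1e-06° × 75751.5 ≈ 0.0757515 m east–west.
Converting: 0.0757515 m × 3.2808 ft/m ≈ 0.24853 ft.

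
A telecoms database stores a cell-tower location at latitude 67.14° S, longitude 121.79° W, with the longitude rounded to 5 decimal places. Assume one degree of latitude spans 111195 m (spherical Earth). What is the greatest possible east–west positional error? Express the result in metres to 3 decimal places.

Rounding to 5 decimal places leaves the longitude within ±5e-06° of the true value.
At latitude 67.14° a degree of longitude spans 111195 m × cos 67.14° = 111195 × 0.3885 ≈ 43197.1 m.
East–west error: 5e-06° × 43197.1 m/° ≈ 0.215986 m.

0.216 metres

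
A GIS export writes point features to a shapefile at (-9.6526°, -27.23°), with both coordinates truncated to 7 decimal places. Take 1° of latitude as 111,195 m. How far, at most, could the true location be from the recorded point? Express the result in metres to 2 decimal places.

0.02 metres

Truncating at 7 decimal places can drop up to a full unit in the last place, so each coordinate may be off by as much as 1e-07°.
N–S: 1e-07° × 111195 m/° = 0.0111195 m.
East–west component at 9.6526°: 1e-07° × 111195 × cos 9.6526° ≈ 1e-07 × 109621 ≈ 0.0109621 m.
The two errors are perpendicular, so the maximum displacement is √(0.0111195² + 0.0109621²) ≈ 0.0156144 m.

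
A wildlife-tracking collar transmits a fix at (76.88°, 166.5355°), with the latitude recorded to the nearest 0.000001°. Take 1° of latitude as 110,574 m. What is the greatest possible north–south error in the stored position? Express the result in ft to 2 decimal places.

0.18 ft

Rounding to 6 decimal places leaves the latitude within ±5e-07° of the true value.
North–south distance: 5e-07° × 110574 m/° = 0.055287 m.
Converting: 0.055287 m × 3.2808 ft/m ≈ 0.18139 ft.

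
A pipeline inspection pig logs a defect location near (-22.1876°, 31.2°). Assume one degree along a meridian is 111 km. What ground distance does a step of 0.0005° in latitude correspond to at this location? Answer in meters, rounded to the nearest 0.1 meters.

Along a meridian 0.0005° is 0.0005 × 111000 = 55.5 m.

55.5 meters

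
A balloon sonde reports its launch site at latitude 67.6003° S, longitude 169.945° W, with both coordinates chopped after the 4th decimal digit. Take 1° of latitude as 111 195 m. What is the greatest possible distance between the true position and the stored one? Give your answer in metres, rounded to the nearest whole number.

Truncating at 4 decimal places can drop up to a full unit in the last place, so each coordinate may be off by as much as 0.0001°.
North–south component: 0.0001° × 111195 = 11.1195 m.
E–W at 67.6003°: 0.0001° × 111195 × cos 67.6003° = 0.0001 × 111195 × 0.3811 ≈ 4.23726 m.
Combining orthogonally: (11.1195² + 4.23726²)^½ ≈ 11.8995 m.

12 metres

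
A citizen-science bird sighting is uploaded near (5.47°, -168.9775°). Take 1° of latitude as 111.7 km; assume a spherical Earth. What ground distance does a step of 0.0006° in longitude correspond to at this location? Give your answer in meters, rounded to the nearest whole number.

One degree of longitude here spans 111700 × cos 5.47° = 111700 × 0.9954 ≈ 111191 m; 0.0006° of that is 66.7148 m.

67 meters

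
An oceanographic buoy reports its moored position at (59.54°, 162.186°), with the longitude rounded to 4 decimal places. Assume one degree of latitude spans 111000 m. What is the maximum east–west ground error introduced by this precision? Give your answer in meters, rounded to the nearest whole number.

3 meters

Rounding to 4 decimal places leaves the longitude within ±5e-05° of the true value.
Parallels shrink by cos φ, so at 59.54° a degree of longitude is 111000 × 0.5069 ≈ 56270 m.
Maximum E–W displacement: 5e-05 × 56270 = 2.8135 m.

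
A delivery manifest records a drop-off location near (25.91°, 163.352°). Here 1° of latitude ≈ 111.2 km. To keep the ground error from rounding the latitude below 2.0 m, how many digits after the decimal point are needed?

5 decimal places

One degree of latitude covers 111200 m.
With N decimal places the half-ulp bound is 0.5·10⁻ᴺ°, or 0.5·10⁻ᴺ × 111200 m on the ground.
Need 0.5 × 111200 × 10⁻ᴺ ≤ 2.0 → 10⁻ᴺ ≤ 3.597e-05, so N ≥ 4.44.
At 4 places the error can reach 5.56 m, but 5 places keeps it to 0.556 m.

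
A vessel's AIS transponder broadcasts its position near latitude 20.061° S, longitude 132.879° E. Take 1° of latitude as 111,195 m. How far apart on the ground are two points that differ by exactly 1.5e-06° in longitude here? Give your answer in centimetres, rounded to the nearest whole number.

16 centimetres

1.5e-06° of longitude at 20.061° is 1.5e-06 × 111195 × cos 20.061° ≈ 1.5e-06 × 104449 = 0.156673 m.
That is 0.156673 m = 15.667 cm.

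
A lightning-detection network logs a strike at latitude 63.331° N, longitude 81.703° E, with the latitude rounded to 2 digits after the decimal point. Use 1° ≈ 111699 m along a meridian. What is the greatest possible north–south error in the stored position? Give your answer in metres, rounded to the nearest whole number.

558 metres

Rounding to 2 decimal places leaves the latitude within ±0.005° of the true value.
North–south distance: 0.005° × 111699 m/° = 558.495 m.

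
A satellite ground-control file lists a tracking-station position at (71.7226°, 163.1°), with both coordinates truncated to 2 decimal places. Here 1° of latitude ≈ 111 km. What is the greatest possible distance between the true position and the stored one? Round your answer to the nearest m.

1163 m

Truncating at 2 decimal places can drop up to a full unit in the last place, so each coordinate may be off by as much as 0.01°.
Latitude error → 0.01 × 111000 = 1110 m along the meridian.
Longitude error → 0.01 × 111000 × cos 71.7226° = 0.01 × 111000 × 0.3136 ≈ 348.116 m.
The two errors are perpendicular, so the maximum displacement is √(1110² + 348.116²) ≈ 1163.31 m.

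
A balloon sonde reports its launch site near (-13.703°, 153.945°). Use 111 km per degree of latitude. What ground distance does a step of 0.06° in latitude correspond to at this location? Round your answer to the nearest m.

6660 m

Along a meridian 0.06° is 0.06 × 111000 = 6660 m.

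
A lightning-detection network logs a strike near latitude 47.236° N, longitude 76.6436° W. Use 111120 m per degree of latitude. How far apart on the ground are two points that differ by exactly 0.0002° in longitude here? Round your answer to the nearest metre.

One degree of longitude here spans 111120 × cos 47.236° = 111120 × 0.6790 ≈ 75448.3 m; 0.0002° of that is 15.0897 m.

15 metres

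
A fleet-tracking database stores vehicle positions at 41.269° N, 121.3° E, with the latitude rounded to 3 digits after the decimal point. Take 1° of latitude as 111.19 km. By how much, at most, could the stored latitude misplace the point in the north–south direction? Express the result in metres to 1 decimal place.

55.6 metres

Rounding to 3 decimal places leaves the latitude within ±0.0005° of the true value.
North–south distance: 0.0005° × 111190 m/° = 55.595 m.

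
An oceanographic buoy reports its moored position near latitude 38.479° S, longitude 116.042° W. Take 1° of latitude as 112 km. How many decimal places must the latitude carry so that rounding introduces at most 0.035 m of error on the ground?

7

One degree of latitude covers 112000 m.
With N decimal places the half-ulp bound is 0.5·10⁻ᴺ°, or 0.5·10⁻ᴺ × 112000 m on the ground.
Setting 56000 × 10⁻ᴺ ≤ 0.035 gives 10ᴺ ≥ 1.6e+06, i.e. N ≥ 6.20.
So 7 decimal places suffice (0.0056 m); 6 would allow up to 0.056 m.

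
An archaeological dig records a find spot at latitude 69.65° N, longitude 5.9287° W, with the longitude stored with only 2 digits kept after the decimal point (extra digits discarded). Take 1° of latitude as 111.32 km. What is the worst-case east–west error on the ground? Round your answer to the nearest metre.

Truncating at 2 decimal places can drop up to a full unit in the last place, so the longitude may be off by as much as 0.01°.
At latitude 69.65° a degree of longitude spans 111320 m × cos 69.65° = 111320 × 0.3478 ≈ 38712 m.
So at most 0.01° × 38712 ≈ 387.12 m east–west.

387 metres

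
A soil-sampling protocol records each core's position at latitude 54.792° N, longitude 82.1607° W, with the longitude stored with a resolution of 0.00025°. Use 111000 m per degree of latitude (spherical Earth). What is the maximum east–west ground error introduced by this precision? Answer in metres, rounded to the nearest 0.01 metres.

8.00 metres

With a 0.00025° grid the true value lies within half a step, ±0.00025°/2 = ±0.000125°, of the stored one.
One degree of longitude at 54.792° is 111000 × cos 54.792° ≈ 111000 × 0.5765 = 63996.7 m.
So at most 0.000125° × 63996.7 ≈ 7.99958 m east–west.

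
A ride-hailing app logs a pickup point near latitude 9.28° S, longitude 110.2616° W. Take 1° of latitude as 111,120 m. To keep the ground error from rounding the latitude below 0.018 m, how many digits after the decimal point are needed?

One degree of latitude covers 111120 m.
Rounding to N decimal places gives at most 0.5 × 10⁻ᴺ degrees of error, i.e. 0.5 × 10⁻ᴺ × 111120 m.
Need 0.5 × 111120 × 10⁻ᴺ ≤ 0.018 → 10⁻ᴺ ≤ 3.240e-07, so N ≥ 6.49.
So 7 decimal places suffice (0.00556 m); 6 would allow up to 0.0556 m.

7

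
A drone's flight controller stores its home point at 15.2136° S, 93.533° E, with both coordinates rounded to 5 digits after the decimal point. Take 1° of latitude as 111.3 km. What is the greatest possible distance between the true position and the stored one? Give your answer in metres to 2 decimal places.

Rounding to 5 decimal places leaves each coordinate within ±5e-06° of the true value.
N–S: 5e-06° × 111300 m/° = 0.5565 m.
East–west component at 15.2136°: 5e-06° × 111300 × cos 15.2136° ≈ 5e-06 × 107399 ≈ 0.536997 m.
The two errors are perpendicular, so the maximum displacement is √(0.5565² + 0.536997²) ≈ 0.773342 m.

0.77 metres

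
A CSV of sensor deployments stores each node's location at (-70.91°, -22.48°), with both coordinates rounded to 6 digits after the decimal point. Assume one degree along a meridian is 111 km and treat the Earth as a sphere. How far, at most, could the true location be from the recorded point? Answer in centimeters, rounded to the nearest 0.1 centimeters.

5.8 centimeters

Rounding to 6 decimal places leaves each coordinate within ±5e-07° of the true value.
North–south component: 5e-07° × 111000 = 0.0555 m.
E–W at 70.91°: 5e-07° × 111000 × cos 70.91° = 5e-07 × 111000 × 0.3271 ≈ 0.0181514 m.
The two errors are perpendicular, so the maximum displacement is √(0.0555² + 0.0181514²) ≈ 0.0583928 m.
That is 0.0583928 m = 5.8393 cm.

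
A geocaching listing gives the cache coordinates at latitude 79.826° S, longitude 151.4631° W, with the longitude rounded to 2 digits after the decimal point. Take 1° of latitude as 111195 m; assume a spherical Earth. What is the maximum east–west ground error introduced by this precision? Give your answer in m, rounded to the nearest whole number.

98 m

Rounding to 2 decimal places leaves the longitude within ±0.005° of the true value.
Parallels shrink by cos φ, so at 79.826° a degree of longitude is 111195 × 0.1766 ≈ 19641.3 m.
East–west error: 0.005° × 19641.3 m/° ≈ 98.2064 m.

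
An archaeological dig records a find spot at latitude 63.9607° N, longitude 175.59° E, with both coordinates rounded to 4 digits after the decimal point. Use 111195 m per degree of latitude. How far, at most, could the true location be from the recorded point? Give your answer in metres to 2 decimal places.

6.07 metres

Rounding to 4 decimal places leaves each coordinate within ±5e-05° of the true value.
Latitude error → 5e-05 × 111195 = 5.55975 m along the meridian.
Longitude error → 5e-05 × 111195 × cos 63.9607° = 5e-05 × 111195 × 0.4390 ≈ 2.44066 m.
Worst case both components are at the extreme and orthogonal: √(5.55975² + 2.44066²) ≈ 6.07187 m.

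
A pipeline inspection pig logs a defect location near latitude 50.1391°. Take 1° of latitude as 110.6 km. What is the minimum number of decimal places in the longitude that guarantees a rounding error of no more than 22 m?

4

At 50.1391° one degree of longitude covers 110600 × cos 50.1391° ≈ 110600 × 0.6409 ≈ 70886.4 m.
With N decimal places the half-ulp bound is 0.5·10⁻ᴺ°, or 0.5·10⁻ᴺ × 70886.4 m on the ground.
Need 0.5 × 70886.4 × 10⁻ᴺ ≤ 22 → 10⁻ᴺ ≤ 6.207e-04, so N ≥ 3.21.
N = 3 would give 35.4 m (too coarse); N = 4 gives 3.54 m ≤ 22 m.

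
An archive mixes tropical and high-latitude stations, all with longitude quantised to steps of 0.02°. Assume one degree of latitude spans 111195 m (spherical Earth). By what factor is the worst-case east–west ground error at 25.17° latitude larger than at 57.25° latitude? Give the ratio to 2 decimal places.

1.67

With a 0.02° grid the true value lies within half a step, ±0.02°/2 = ±0.01°, of the stored one.
At 25.17°: 0.01° × 111195 × cos 25.17° = 0.01 × 111195 × 0.9050 ≈ 1006.4 m.
Error at 57.25° = 0.01° × 111195 × cos 57.25° ≈ 1112 × 0.5410 = 601.54 m.
The ratio reduces to cos 25.17° / cos 57.25° = 0.9050/0.5410 ≈ 1.6730.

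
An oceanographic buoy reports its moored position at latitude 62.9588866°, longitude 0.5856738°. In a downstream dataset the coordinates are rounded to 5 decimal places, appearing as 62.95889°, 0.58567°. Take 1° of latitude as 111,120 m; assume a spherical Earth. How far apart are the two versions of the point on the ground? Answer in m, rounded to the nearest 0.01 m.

The latitude changed by -0.0000034° and the longitude by +0.0000038°.
North–south shift: -0.0000034 × 111120 = -0.377808 m.
East–west at this latitude: 0.0000038° × 111120 × cos 62.9589° ≈ 0.0000038 × 50518.5 = 0.19197 m.
Hypotenuse of the two orthogonal shifts: √(0.377808² + 0.19197²) = 0.423782 m.

0.42 m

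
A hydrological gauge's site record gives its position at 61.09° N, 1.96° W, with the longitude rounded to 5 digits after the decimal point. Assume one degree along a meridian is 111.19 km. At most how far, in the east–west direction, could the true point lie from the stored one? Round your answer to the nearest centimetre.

Rounding to 5 decimal places leaves the longitude within ±5e-06° of the true value.
At latitude 61.09° a degree of longitude spans 111190 m × cos 61.09° = 111190 × 0.4834 ≈ 53753.2 m.
East–west error: 5e-06° × 53753.2 m/° ≈ 0.268766 m.
That is 0.268766 m = 26.877 cm.

27 centimetres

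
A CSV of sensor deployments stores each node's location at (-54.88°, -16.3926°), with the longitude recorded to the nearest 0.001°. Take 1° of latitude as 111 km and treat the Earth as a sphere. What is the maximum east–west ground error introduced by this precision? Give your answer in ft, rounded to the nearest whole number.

Rounding to 3 decimal places leaves the longitude within ±0.0005° of the true value.
One degree of longitude at 54.88° is 111000 × cos 54.88° ≈ 111000 × 0.5753 = 63857.3 m.
So at most 0.0005° × 63857.3 ≈ 31.9286 m east–west.
Converting: 31.9286 m × 3.2808 ft/m ≈ 104.75 ft.

105 ft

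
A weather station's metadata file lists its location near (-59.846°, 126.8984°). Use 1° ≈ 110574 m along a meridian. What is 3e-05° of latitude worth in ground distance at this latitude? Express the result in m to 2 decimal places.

3.32 m

Along a meridian 3e-05° is 3e-05 × 110574 = 3.31722 m.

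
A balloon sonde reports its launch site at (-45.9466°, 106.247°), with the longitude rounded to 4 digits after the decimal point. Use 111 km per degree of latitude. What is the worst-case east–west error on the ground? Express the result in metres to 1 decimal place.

3.9 metres

Rounding to 4 decimal places leaves the longitude within ±5e-05° of the true value.
One degree of longitude at 45.9466° is 111000 × cos 45.9466° ≈ 111000 × 0.6953 = 77181.5 m.
East–west error: 5e-05° × 77181.5 m/° ≈ 3.85907 m.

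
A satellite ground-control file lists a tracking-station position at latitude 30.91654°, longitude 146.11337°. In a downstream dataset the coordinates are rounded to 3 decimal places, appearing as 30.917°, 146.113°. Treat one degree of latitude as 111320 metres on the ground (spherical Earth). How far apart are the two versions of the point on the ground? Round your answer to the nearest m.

62 m

Δlat = 30.91654 − 30.917 = -0.00046°; Δlon = 146.11337 − 146.113 = +0.00037°.
N–S: -0.00046° × 111320 m/° = -51.2072 m.
East–west at this latitude: 0.00037° × 111320 × cos 30.917° ≈ 0.00037 × 95502.8 = 35.336 m.
Distance: √(51.2072² + 35.336²) ≈ 62.2159 m.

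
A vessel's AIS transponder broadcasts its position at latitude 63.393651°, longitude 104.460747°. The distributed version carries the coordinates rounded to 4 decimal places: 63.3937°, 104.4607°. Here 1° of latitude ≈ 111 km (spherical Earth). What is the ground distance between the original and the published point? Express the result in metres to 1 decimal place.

The latitude changed by -0.000049° and the longitude by +0.000047°.
North–south shift: -0.000049 × 111000 = -5.439 m.
E–W at 63.3937°: 0.000047° × 111000 × cos 63.3937° = 0.000047 × 111000 × 0.4479 ≈ 2.33647 m.
Hypotenuse of the two orthogonal shifts: √(5.439² + 2.33647²) = 5.91961 m.

5.9 metres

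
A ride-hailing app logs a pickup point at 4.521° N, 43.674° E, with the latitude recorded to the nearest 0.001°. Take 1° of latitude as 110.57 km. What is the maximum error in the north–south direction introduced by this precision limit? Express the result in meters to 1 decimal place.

55.3 meters

Rounding to 3 decimal places leaves the latitude within ±0.0005° of the true value.
North–south distance: 0.0005° × 110570 m/° = 55.285 m.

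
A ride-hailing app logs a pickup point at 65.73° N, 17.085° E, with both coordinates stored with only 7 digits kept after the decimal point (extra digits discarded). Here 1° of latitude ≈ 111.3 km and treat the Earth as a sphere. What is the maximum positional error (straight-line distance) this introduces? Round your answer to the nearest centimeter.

Truncating at 7 decimal places can drop up to a full unit in the last place, so each coordinate may be off by as much as 1e-07°.
Latitude error → 1e-07 × 111300 = 0.01113 m along the meridian.
East–west component at 65.73°: 1e-07° × 111300 × cos 65.73° ≈ 1e-07 × 45748.4 ≈ 0.00457484 m.
Worst case both components are at the extreme and orthogonal: √(0.01113² + 0.00457484²) ≈ 0.0120335 m.
That is 0.0120335 m = 1.2034 cm.

1 centimeters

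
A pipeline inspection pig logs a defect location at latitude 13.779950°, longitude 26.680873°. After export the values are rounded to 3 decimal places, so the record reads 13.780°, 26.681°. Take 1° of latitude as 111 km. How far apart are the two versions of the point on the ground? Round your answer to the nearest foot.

48 feet

The latitude changed by -0.000050° and the longitude by -0.000127°.
North–south shift: -0.000050 × 111000 = -5.55 m.
E–W at 13.78°: -0.000127° × 111000 × cos 13.78° = -0.000127 × 111000 × 0.9712 ≈ -13.6913 m.
Hypotenuse of the two orthogonal shifts: √(5.55² + 13.6913²) = 14.7734 m.
Converting: 14.7734 m × 3.2808 ft/m ≈ 48.469 ft.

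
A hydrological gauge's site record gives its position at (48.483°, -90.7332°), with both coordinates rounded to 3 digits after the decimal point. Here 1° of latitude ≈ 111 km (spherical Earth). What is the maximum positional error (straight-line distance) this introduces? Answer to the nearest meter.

Rounding to 3 decimal places leaves each coordinate within ±0.0005° of the true value.
N–S: 0.0005° × 111000 m/° = 55.5 m.
East–west component at 48.483°: 0.0005° × 111000 × cos 48.483° ≈ 0.0005 × 73575.5 ≈ 36.7877 m.
Worst case both components are at the extreme and orthogonal: √(55.5² + 36.7877²) ≈ 66.5852 m.

67 meters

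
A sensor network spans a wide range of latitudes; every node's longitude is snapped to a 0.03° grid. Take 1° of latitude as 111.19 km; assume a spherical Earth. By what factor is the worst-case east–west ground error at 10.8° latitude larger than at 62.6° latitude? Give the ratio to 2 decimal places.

2.13

With a 0.03° grid the true value lies within half a step, ±0.03°/2 = ±0.015°, of the stored one.
Error at 10.8° = 0.015° × 111190 × cos 10.8° ≈ 1667.8 × 0.9823 = 1638.3 m.
At 62.6°: 0.015° × 111190 × cos 62.6° = 0.015 × 111190 × 0.4602 ≈ 767.54 m.
Ratio: 1638.3 / 767.54 = cos 10.8° / cos 62.6° ≈ 2.1345.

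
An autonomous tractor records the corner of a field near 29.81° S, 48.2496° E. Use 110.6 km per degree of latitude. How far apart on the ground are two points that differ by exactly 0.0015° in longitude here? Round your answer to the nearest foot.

One degree of longitude here spans 110600 × cos 29.81° = 110600 × 0.8677 ≈ 95965.3 m; 0.0015° of that is 143.948 m.
In feet: 143.948 m ÷ 0.3048 ≈ 472.27 ft.

472 feet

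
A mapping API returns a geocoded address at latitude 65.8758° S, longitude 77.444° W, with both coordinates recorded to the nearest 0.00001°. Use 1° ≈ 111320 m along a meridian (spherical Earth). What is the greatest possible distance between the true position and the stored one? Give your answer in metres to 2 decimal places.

Rounding to 5 decimal places leaves each coordinate within ±5e-06° of the true value.
Latitude error → 5e-06 × 111320 = 0.5566 m along the meridian.
E–W at 65.8758°: 5e-06° × 111320 × cos 65.8758° = 5e-06 × 111320 × 0.4087 ≈ 0.227491 m.
Worst case both components are at the extreme and orthogonal: √(0.5566² + 0.227491²) ≈ 0.601295 m.

0.60 metres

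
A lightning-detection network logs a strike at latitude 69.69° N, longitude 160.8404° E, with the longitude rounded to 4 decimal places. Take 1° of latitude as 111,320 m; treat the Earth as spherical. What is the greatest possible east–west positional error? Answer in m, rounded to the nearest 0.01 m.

Rounding to 4 decimal places leaves the longitude within ±5e-05° of the true value.
One degree of longitude at 69.69° is 111320 × cos 69.69° ≈ 111320 × 0.3471 = 38639.1 m.
So at most 5e-05° × 38639.1 ≈ 1.93195 m east–west.

1.93 m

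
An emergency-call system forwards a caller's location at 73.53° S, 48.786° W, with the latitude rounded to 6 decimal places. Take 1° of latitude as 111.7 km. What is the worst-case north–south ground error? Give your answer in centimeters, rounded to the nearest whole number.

Rounding to 6 decimal places leaves the latitude within ±5e-07° of the true value.
Along the meridian that is 5e-07° × 111700 m/° = 0.05585 m.
That is 0.05585 m = 5.585 cm.

6 centimeters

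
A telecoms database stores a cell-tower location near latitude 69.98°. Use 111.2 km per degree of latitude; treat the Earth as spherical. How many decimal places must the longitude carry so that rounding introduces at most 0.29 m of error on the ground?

At 69.98° one degree of longitude covers 111200 × cos 69.98° ≈ 111200 × 0.3423 ≈ 38069.1 m.
Rounding to N decimal places gives at most 0.5 × 10⁻ᴺ degrees of error, i.e. 0.5 × 10⁻ᴺ × 38069.1 m.
Need 0.5 × 38069.1 × 10⁻ᴺ ≤ 0.29 → 10⁻ᴺ ≤ 1.524e-05, so N ≥ 4.82.
So 5 decimal places suffice (0.19 m); 4 would allow up to 1.9 m.

5 decimal places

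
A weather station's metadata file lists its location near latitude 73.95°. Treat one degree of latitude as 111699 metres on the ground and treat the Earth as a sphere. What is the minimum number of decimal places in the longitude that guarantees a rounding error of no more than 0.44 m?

At 73.95° one degree of longitude covers 111699 × cos 73.95° ≈ 111699 × 0.2765 ≈ 30882.1 m.
With N decimal places the half-ulp bound is 0.5·10⁻ᴺ°, or 0.5·10⁻ᴺ × 30882.1 m on the ground.
Setting 15441.1 × 10⁻ᴺ ≤ 0.44 gives 10ᴺ ≥ 3.509e+04, i.e. N ≥ 4.55.
So 5 decimal places suffice (0.154 m); 4 would allow up to 1.54 m.

5 decimal places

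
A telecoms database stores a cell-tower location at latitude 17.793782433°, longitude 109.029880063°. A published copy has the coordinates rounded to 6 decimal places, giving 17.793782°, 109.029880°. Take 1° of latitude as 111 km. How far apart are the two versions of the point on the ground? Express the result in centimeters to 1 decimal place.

Δlat = 17.793782433 − 17.793782 = +0.000000433°; Δlon = 109.029880063 − 109.029880 = +0.000000063°.
N–S: 0.000000433° × 111000 m/° = 0.048063 m.
E–W at 17.7938°: 0.000000063° × 111000 × cos 17.7938° = 0.000000063 × 111000 × 0.9522 ≈ 0.00665847 m.
Combined displacement = (0.048063² + 0.00665847²)^½ ≈ 0.048522 m.
That is 0.048522 m = 4.8522 cm.

4.9 centimeters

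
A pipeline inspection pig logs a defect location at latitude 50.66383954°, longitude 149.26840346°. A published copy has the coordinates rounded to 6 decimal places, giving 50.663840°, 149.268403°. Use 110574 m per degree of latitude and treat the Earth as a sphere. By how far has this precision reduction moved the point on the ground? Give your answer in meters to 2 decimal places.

The latitude changed by -0.00000046° and the longitude by +0.00000046°.
North–south shift: -0.00000046 × 110574 = -0.050864 m.
E–W at 50.6638°: 0.00000046° × 110574 × cos 50.6638° = 0.00000046 × 110574 × 0.6339 ≈ 0.0322411 m.
Combined displacement = (0.050864² + 0.0322411²)^½ ≈ 0.0602216 m.

0.06 meters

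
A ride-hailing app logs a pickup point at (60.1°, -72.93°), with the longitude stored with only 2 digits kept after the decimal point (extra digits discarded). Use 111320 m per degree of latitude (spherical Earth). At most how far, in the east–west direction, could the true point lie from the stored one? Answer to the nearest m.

Truncating at 2 decimal places can drop up to a full unit in the last place, so the longitude may be off by as much as 0.01°.
One degree of longitude at 60.1° is 111320 × cos 60.1° ≈ 111320 × 0.4985 = 55491.7 m.
East–west error: 0.01° × 55491.7 m/° ≈ 554.917 m.

555 m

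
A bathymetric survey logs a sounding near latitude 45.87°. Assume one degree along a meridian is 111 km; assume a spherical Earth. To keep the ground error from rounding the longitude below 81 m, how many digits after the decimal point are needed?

At 45.87° one degree of longitude covers 111000 × cos 45.87° ≈ 111000 × 0.6963 ≈ 77288 m.
Rounding to N decimal places gives at most 0.5 × 10⁻ᴺ degrees of error, i.e. 0.5 × 10⁻ᴺ × 77288 m.
Need 0.5 × 77288 × 10⁻ᴺ ≤ 81 → 10⁻ᴺ ≤ 2.096e-03, so N ≥ 2.68.
So 3 decimal places suffice (38.6 m); 2 would allow up to 386 m.

3 decimal places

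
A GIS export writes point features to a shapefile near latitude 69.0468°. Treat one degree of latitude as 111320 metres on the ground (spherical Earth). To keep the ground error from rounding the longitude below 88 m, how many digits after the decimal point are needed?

At 69.0468° one degree of longitude covers 111320 × cos 69.0468° ≈ 111320 × 0.3576 ≈ 39808.6 m.
Rounding to N decimal places gives at most 0.5 × 10⁻ᴺ degrees of error, i.e. 0.5 × 10⁻ᴺ × 39808.6 m.
Setting 19904.3 × 10⁻ᴺ ≤ 88 gives 10ᴺ ≥ 226.2, i.e. N ≥ 2.35.
N = 2 would give 199 m (too coarse); N = 3 gives 19.9 m ≤ 88 m.

3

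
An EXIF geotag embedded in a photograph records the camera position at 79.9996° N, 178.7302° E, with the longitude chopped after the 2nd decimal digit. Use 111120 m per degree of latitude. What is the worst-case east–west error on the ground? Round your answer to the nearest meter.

Truncating at 2 decimal places can drop up to a full unit in the last place, so the longitude may be off by as much as 0.01°.
One degree of longitude at 79.9996° is 111120 × cos 79.9996° ≈ 111120 × 0.1737 = 19296.5 m.
Maximum E–W displacement: 0.01 × 19296.5 = 192.965 m.

193 meters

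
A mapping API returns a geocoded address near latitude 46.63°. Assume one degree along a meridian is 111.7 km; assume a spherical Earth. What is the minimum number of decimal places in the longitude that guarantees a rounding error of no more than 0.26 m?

At 46.63° one degree of longitude covers 111700 × cos 46.63° ≈ 111700 × 0.6867 ≈ 76705.2 m.
With N decimal places the half-ulp bound is 0.5·10⁻ᴺ°, or 0.5·10⁻ᴺ × 76705.2 m on the ground.
Need 0.5 × 76705.2 × 10⁻ᴺ ≤ 0.26 → 10⁻ᴺ ≤ 6.779e-06, so N ≥ 5.17.
So 6 decimal places suffice (0.0384 m); 5 would allow up to 0.384 m.

6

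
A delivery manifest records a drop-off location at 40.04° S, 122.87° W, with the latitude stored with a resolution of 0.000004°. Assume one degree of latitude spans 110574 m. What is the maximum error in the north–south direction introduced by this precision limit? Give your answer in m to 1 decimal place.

With a 0.000004° grid the true value lies within half a step, ±0.000004°/2 = ±2e-06°, of the stored one.
Along the meridian that is 2e-06° × 110574 m/° = 0.221148 m.

0.2 m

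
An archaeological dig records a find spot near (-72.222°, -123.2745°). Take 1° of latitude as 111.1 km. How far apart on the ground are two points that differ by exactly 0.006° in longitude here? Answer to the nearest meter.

At 72.222° a degree of longitude is 111100 × cos 72.222° ≈ 33922.1 m, so 0.006° corresponds to 203.533 m.

204 meters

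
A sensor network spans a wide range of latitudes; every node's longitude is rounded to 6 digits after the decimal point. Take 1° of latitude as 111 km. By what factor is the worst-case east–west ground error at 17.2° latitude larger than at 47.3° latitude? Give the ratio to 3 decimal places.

Rounding to 6 decimal places leaves the longitude within ±5e-07° of the true value.
Error at 17.2° = 5e-07° × 111000 × cos 17.2° ≈ 0.0555 × 0.9553 = 0.053018 m.
At 47.3°: 5e-07° × 111000 × cos 47.3° = 5e-07 × 111000 × 0.6782 ≈ 0.037638 m.
The ratio reduces to cos 17.2° / cos 47.3° = 0.9553/0.6782 ≈ 1.4086.

1.409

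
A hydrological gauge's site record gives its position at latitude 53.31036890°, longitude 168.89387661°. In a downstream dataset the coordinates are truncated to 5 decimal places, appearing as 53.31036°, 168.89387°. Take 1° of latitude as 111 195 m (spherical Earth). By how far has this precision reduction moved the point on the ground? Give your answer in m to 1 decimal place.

Δlat = 53.31036890 − 53.31036 = +0.00000890°; Δlon = 168.89387661 − 168.89387 = +0.00000661°.
N–S: 0.00000890° × 111195 m/° = 0.989635 m.
East–west at this latitude: 0.00000661° × 111195 × cos 53.3104° ≈ 0.00000661 × 66436.8 = 0.439147 m.
Hypotenuse of the two orthogonal shifts: √(0.989635² + 0.439147²) = 1.0827 m.

1.1 m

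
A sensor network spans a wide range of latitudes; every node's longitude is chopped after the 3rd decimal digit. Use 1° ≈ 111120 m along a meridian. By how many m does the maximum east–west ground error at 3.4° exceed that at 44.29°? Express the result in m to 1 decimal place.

31.4 m

Truncating at 3 decimal places can drop up to a full unit in the last place, so the longitude may be off by as much as 0.001°.
At 3.4°: 0.001° × 111120 × cos 3.4° = 0.001 × 111120 × 0.9982 ≈ 110.92 m.
Error at 44.29° = 0.001° × 111120 × cos 44.29° ≈ 111.12 × 0.7158 = 79.541 m.
Difference: 110.92 − 79.541 = 31.383 m.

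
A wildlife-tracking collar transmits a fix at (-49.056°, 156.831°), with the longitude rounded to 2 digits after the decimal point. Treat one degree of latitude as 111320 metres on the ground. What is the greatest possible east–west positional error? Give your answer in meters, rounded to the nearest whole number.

365 meters

Rounding to 2 decimal places leaves the longitude within ±0.005° of the true value.
One degree of longitude at 49.056° is 111320 × cos 49.056° ≈ 111320 × 0.6553 = 72950.3 m.
Maximum E–W displacement: 0.005 × 72950.3 = 364.752 m.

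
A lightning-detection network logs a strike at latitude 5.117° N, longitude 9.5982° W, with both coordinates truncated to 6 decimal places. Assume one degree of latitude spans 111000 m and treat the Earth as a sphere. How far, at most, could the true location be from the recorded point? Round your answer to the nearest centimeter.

16 centimeters

Truncating at 6 decimal places can drop up to a full unit in the last place, so each coordinate may be off by as much as 1e-06°.
North–south component: 1e-06° × 111000 = 0.111 m.
Longitude error → 1e-06 × 111000 × cos 5.117° = 1e-06 × 111000 × 0.9960 ≈ 0.110558 m.
Worst case both components are at the extreme and orthogonal: √(0.111² + 0.110558²) ≈ 0.156665 m.
That is 0.156665 m = 15.667 cm.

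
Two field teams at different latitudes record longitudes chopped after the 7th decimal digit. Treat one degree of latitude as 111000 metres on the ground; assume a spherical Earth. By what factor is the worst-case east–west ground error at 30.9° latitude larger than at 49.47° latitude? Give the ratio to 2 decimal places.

1.32

Truncating at 7 decimal places can drop up to a full unit in the last place, so the longitude may be off by as much as 1e-07°.
At 30.9°: 1e-07° × 111000 × cos 30.9° = 1e-07 × 111000 × 0.8581 ≈ 0.0095245 m.
Error at 49.47° = 1e-07° × 111000 × cos 49.47° ≈ 0.0111 × 0.6498 = 0.0072133 m.
Ratio: 0.0095245 / 0.0072133 = cos 30.9° / cos 49.47° ≈ 1.3204.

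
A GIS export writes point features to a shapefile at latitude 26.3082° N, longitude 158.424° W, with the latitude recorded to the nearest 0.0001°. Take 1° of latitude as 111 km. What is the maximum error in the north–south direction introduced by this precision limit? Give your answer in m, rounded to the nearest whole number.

6 m

Rounding to 4 decimal places leaves the latitude within ±5e-05° of the true value.
North–south distance: 5e-05° × 111000 m/° = 5.55 m.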